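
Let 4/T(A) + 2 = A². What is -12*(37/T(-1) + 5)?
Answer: 51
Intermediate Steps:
T(A) = 4/(-2 + A²)
-12*(37/T(-1) + 5) = -12*(37/((4/(-2 + (-1)²))) + 5) = -12*(37/((4/(-2 + 1))) + 5) = -12*(37/((4/(-1))) + 5) = -12*(37/((4*(-1))) + 5) = -12*(37/(-4) + 5) = -12*(37*(-¼) + 5) = -12*(-37/4 + 5) = -12*(-17/4) = 51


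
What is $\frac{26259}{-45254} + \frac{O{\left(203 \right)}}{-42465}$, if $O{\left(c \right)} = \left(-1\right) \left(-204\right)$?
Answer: $- \frac{374773417}{640570370} \approx -0.58506$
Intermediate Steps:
$O{\left(c \right)} = 204$
$\frac{26259}{-45254} + \frac{O{\left(203 \right)}}{-42465} = \frac{26259}{-45254} + \frac{204}{-42465} = 26259 \left(- \frac{1}{45254}\right) + 204 \left(- \frac{1}{42465}\right) = - \frac{26259}{45254} - \frac{68}{14155} = - \frac{374773417}{640570370}$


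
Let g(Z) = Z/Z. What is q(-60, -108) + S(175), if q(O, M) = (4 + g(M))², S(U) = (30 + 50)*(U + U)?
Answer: 28025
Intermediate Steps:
g(Z) = 1
S(U) = 160*U (S(U) = 80*(2*U) = 160*U)
q(O, M) = 25 (q(O, M) = (4 + 1)² = 5² = 25)
q(-60, -108) + S(175) = 25 + 160*175 = 25 + 28000 = 28025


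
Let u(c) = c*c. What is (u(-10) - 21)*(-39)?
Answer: -3081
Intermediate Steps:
u(c) = c²
(u(-10) - 21)*(-39) = ((-10)² - 21)*(-39) = (100 - 21)*(-39) = 79*(-39) = -3081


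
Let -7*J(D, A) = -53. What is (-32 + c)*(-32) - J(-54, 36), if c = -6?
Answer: 8459/7 ≈ 1208.4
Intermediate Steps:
J(D, A) = 53/7 (J(D, A) = -1/7*(-53) = 53/7)
(-32 + c)*(-32) - J(-54, 36) = (-32 - 6)*(-32) - 1*53/7 = -38*(-32) - 53/7 = 1216 - 53/7 = 8459/7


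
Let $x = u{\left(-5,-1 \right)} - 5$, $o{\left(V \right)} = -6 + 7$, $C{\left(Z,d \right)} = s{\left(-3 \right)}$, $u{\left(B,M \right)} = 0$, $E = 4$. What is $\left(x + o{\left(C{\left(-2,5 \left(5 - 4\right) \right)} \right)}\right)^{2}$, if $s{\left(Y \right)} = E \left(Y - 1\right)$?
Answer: $16$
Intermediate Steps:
$s{\left(Y \right)} = -4 + 4 Y$ ($s{\left(Y \right)} = 4 \left(Y - 1\right) = 4 \left(-1 + Y\right) = -4 + 4 Y$)
$C{\left(Z,d \right)} = -16$ ($C{\left(Z,d \right)} = -4 + 4 \left(-3\right) = -4 - 12 = -16$)
$o{\left(V \right)} = 1$
$x = -5$ ($x = 0 - 5 = -5$)
$\left(x + o{\left(C{\left(-2,5 \left(5 - 4\right) \right)} \right)}\right)^{2} = \left(-5 + 1\right)^{2} = \left(-4\right)^{2} = 16$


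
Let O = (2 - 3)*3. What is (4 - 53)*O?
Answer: 147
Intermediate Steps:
O = -3 (O = -1*3 = -3)
(4 - 53)*O = (4 - 53)*(-3) = -49*(-3) = 147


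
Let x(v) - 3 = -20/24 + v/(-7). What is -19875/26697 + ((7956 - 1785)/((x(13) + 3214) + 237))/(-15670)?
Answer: -7525314295934/10106793860075 ≈ -0.74458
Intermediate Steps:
x(v) = 13/6 - v/7 (x(v) = 3 + (-20/24 + v/(-7)) = 3 + (-20*1/24 + v*(-1/7)) = 3 + (-5/6 - v/7) = 13/6 - v/7)
-19875/26697 + ((7956 - 1785)/((x(13) + 3214) + 237))/(-15670) = -19875/26697 + ((7956 - 1785)/(((13/6 - 1/7*13) + 3214) + 237))/(-15670) = -19875*1/26697 + (6171/(((13/6 - 13/7) + 3214) + 237))*(-1/15670) = -6625/8899 + (6171/((13/42 + 3214) + 237))*(-1/15670) = -6625/8899 + (6171/(135001/42 + 237))*(-1/15670) = -6625/8899 + (6171/(144955/42))*(-1/15670) = -6625/8899 + (6171*(42/144955))*(-1/15670) = -6625/8899 + (259182/144955)*(-1/15670) = -6625/8899 - 129591/1135722425 = -7525314295934/10106793860075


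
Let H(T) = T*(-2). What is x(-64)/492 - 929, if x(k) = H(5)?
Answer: -228539/246 ≈ -929.02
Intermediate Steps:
H(T) = -2*T
x(k) = -10 (x(k) = -2*5 = -10)
x(-64)/492 - 929 = -10/492 - 929 = -10*1/492 - 929 = -5/246 - 929 = -228539/246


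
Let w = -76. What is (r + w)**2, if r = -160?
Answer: 55696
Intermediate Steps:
(r + w)**2 = (-160 - 76)**2 = (-236)**2 = 55696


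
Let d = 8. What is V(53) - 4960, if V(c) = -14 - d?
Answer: -4982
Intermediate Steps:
V(c) = -22 (V(c) = -14 - 1*8 = -14 - 8 = -22)
V(53) - 4960 = -22 - 4960 = -4982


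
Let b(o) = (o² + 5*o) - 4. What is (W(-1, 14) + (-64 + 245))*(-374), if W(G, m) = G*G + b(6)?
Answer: -91256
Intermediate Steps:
b(o) = -4 + o² + 5*o
W(G, m) = 62 + G² (W(G, m) = G*G + (-4 + 6² + 5*6) = G² + (-4 + 36 + 30) = G² + 62 = 62 + G²)
(W(-1, 14) + (-64 + 245))*(-374) = ((62 + (-1)²) + (-64 + 245))*(-374) = ((62 + 1) + 181)*(-374) = (63 + 181)*(-374) = 244*(-374) = -91256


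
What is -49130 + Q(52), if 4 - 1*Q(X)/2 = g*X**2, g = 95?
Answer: -562882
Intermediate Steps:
Q(X) = 8 - 190*X**2
-49130 + Q(52) = -49130 + (8 - 190*52**2) = -49130 + (8 - 190*2704) = -49130 + (8 - 513760) = -49130 - 513752 = -562882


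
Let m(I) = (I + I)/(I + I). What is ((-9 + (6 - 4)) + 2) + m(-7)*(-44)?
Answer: -49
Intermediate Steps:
m(I) = 1 (m(I) = (2*I)/((2*I)) = (2*I)*(1/(2*I)) = 1)
((-9 + (6 - 4)) + 2) + m(-7)*(-44) = ((-9 + (6 - 4)) + 2) + 1*(-44) = ((-9 + 2) + 2) - 44 = (-7 + 2) - 44 = -5 - 44 = -49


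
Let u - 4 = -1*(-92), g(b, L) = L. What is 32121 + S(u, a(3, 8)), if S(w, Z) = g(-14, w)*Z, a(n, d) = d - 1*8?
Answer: 32121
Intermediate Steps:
a(n, d) = -8 + d (a(n, d) = d - 8 = -8 + d)
u = 96 (u = 4 - 1*(-92) = 4 + 92 = 96)
S(w, Z) = Z*w (S(w, Z) = w*Z = Z*w)
32121 + S(u, a(3, 8)) = 32121 + (-8 + 8)*96 = 32121 + 0*96 = 32121 + 0 = 32121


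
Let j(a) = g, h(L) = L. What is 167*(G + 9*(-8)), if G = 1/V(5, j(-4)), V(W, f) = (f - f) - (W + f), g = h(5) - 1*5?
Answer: -60287/5 ≈ -12057.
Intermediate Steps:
g = 0 (g = 5 - 1*5 = 5 - 5 = 0)
j(a) = 0
V(W, f) = -W - f (V(W, f) = 0 + (-W - f) = -W - f)
G = -⅕ (G = 1/(-1*5 - 1*0) = 1/(-5 + 0) = 1/(-5) = -⅕ ≈ -0.20000)
167*(G + 9*(-8)) = 167*(-⅕ + 9*(-8)) = 167*(-⅕ - 72) = 167*(-361/5) = -60287/5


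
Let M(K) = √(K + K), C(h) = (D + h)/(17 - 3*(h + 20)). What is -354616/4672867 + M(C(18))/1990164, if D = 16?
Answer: -354616/4672867 + I*√1649/96522954 ≈ -0.075888 + 4.2071e-7*I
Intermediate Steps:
C(h) = (16 + h)/(-43 - 3*h) (C(h) = (16 + h)/(17 - 3*(h + 20)) = (16 + h)/(17 - 3*(20 + h)) = (16 + h)/(17 + (-60 - 3*h)) = (16 + h)/(-43 - 3*h))
M(K) = √2*√K (M(K) = √(2*K) = √2*√K)
-354616/4672867 + M(C(18))/1990164 = -354616/4672867 + (√2*√((-16 - 1*18)/(43 + 3*18)))/1990164 = -354616*1/4672867 + (√2*√((-16 - 18)/(43 + 54)))*(1/1990164) = -354616/4672867 + (√2*√(-34/97))*(1/1990164) = -354616/4672867 + (√2*(I*√3298/97))*(1/1990164) = -354616/4672867 + (2*I*√1649/97)*(1/1990164) = -354616/4672867 + I*√1649/96522954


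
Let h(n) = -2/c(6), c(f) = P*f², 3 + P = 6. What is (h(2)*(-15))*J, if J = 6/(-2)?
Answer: -⅚ ≈ -0.83333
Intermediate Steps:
P = 3 (P = -3 + 6 = 3)
c(f) = 3*f²
h(n) = -1/54 (h(n) = -2/(3*6²) = -2/(3*36) = -2/108 = -2*1/108 = -1/54)
J = -3 (J = 6*(-½) = -3)
(h(2)*(-15))*J = -1/54*(-15)*(-3) = (5/18)*(-3) = -⅚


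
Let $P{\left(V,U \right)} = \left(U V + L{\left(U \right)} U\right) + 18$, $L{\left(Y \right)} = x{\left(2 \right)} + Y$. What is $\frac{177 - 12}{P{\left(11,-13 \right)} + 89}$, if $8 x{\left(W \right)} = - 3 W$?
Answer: $\frac{660}{571} \approx 1.1559$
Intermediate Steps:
$x{\left(W \right)} = - \frac{3 W}{8}$ ($x{\left(W \right)} = \frac{\left(-3\right) W}{8} = - \frac{3 W}{8}$)
$L{\left(Y \right)} = - \frac{3}{4} + Y$ ($L{\left(Y \right)} = \left(- \frac{3}{8}\right) 2 + Y = - \frac{3}{4} + Y$)
$P{\left(V,U \right)} = 18 + U V + U \left(- \frac{3}{4} + U\right)$ ($P{\left(V,U \right)} = \left(U V + \left(- \frac{3}{4} + U\right) U\right) + 18 = \left(U V + U \left(- \frac{3}{4} + U\right)\right) + 18 = 18 + U V + U \left(- \frac{3}{4} + U\right)$)
$\frac{177 - 12}{P{\left(11,-13 \right)} + 89} = \frac{177 - 12}{\left(18 + \left(-13\right)^{2} - - \frac{39}{4} - 143\right) + 89} = \frac{165}{\left(18 + 169 + \frac{39}{4} - 143\right) + 89} = \frac{165}{\frac{215}{4} + 89} = \frac{165}{\frac{571}{4}} = 165 \cdot \frac{4}{571} = \frac{660}{571}$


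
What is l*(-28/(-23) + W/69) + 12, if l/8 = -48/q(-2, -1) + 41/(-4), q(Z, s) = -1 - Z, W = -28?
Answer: -25268/69 ≈ -366.20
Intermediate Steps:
l = -466 (l = 8*(-48/(-1 - 1*(-2)) + 41/(-4)) = 8*(-48/(-1 + 2) + 41*(-1/4)) = 8*(-48/1 - 41/4) = 8*(-48*1 - 41/4) = 8*(-48 - 41/4) = 8*(-233/4) = -466)
l*(-28/(-23) + W/69) + 12 = -466*(-28/(-23) - 28/69) + 12 = -466*(-28*(-1/23) - 28*1/69) + 12 = -466*(28/23 - 28/69) + 12 = -466*56/69 + 12 = -26096/69 + 12 = -25268/69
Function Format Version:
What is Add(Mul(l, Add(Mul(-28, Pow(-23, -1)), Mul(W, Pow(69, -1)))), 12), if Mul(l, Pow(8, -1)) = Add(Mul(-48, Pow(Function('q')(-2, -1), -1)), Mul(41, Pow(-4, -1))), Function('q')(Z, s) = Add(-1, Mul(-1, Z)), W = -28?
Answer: Rational(-25268, 69) ≈ -366.20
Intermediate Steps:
l = -466 (l = Mul(8, Add(Mul(-48, Pow(Add(-1, Mul(-1, -2)), -1)), Mul(41, Pow(-4, -1)))) = Mul(8, Add(Mul(-48, Pow(Add(-1, 2), -1)), Mul(41, Rational(-1, 4)))) = Mul(8, Add(Mul(-48, Pow(1, -1)), Rational(-41, 4))) = Mul(8, Add(Mul(-48, 1), Rational(-41, 4))) = Mul(8, Add(-48, Rational(-41, 4))) = Mul(8, Rational(-233, 4)) = -466)
Add(Mul(l, Add(Mul(-28, Pow(-23, -1)), Mul(W, Pow(69, -1)))), 12) = Add(Mul(-466, Add(Mul(-28, Pow(-23, -1)), Mul(-28, Pow(69, -1)))), 12) = Add(Mul(-466, Add(Mul(-28, Rational(-1, 23)), Mul(-28, Rational(1, 69)))), 12) = Add(Mul(-466, Add(Rational(28, 23), Rational(-28, 69))), 12) = Add(Mul(-466, Rational(56, 69)), 12) = Add(Rational(-26096, 69), 12) = Rational(-25268, 69)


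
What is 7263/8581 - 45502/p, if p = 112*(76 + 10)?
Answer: -160247723/41326096 ≈ -3.8776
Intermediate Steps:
p = 9632 (p = 112*86 = 9632)
7263/8581 - 45502/p = 7263/8581 - 45502/9632 = 7263*(1/8581) - 45502*1/9632 = 7263/8581 - 22751/4816 = -160247723/41326096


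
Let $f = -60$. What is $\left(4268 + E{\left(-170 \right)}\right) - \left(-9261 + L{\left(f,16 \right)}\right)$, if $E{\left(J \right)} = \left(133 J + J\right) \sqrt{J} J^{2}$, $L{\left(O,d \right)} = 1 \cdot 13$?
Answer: $13516 - 658342000 i \sqrt{170} \approx 13516.0 - 8.5837 \cdot 10^{9} i$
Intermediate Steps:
$L{\left(O,d \right)} = 13$
$E{\left(J \right)} = 134 J^{\frac{7}{2}}$ ($E{\left(J \right)} = 134 J \sqrt{J} J^{2} = 134 J^{\frac{3}{2}} J^{2} = 134 J^{\frac{7}{2}}$)
$\left(4268 + E{\left(-170 \right)}\right) - \left(-9261 + L{\left(f,16 \right)}\right) = \left(4268 + 134 \left(-170\right)^{\frac{7}{2}}\right) + \left(9261 - 13\right) = \left(4268 + 134 \left(- 4913000 i \sqrt{170}\right)\right) + \left(9261 - 13\right) = \left(4268 - 658342000 i \sqrt{170}\right) + 9248 = 13516 - 658342000 i \sqrt{170}$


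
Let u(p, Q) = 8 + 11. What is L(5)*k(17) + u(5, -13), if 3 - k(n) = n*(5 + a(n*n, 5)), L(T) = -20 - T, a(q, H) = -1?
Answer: 1644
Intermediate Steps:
u(p, Q) = 19
k(n) = 3 - 4*n (k(n) = 3 - n*(5 - 1) = 3 - n*4 = 3 - 4*n)
L(5)*k(17) + u(5, -13) = (-20 - 1*5)*(3 - 4*17) + 19 = (-20 - 5)*(3 - 68) + 19 = -25*(-65) + 19 = 1625 + 19 = 1644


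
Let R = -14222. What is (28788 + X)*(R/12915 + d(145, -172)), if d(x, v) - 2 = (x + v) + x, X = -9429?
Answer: 3303028278/1435 ≈ 2.3018e+6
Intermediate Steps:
d(x, v) = 2 + v + 2*x (d(x, v) = 2 + ((x + v) + x) = 2 + ((v + x) + x) = 2 + (v + 2*x) = 2 + v + 2*x)
(28788 + X)*(R/12915 + d(145, -172)) = (28788 - 9429)*(-14222/12915 + (2 - 172 + 2*145)) = 19359*(-14222*1/12915 + (2 - 172 + 290)) = 19359*(-14222/12915 + 120) = 19359*(1535578/12915) = 3303028278/1435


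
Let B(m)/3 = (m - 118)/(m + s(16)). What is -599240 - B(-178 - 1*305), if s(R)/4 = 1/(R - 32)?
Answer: -1158338132/1933 ≈ -5.9924e+5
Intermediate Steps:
s(R) = 4/(-32 + R) (s(R) = 4/(R - 32) = 4/(-32 + R))
B(m) = 3*(-118 + m)/(-¼ + m) (B(m) = 3*((m - 118)/(m + 4/(-32 + 16))) = 3*((-118 + m)/(m + 4/(-16))) = 3*((-118 + m)/(m + 4*(-1/16))) = 3*((-118 + m)/(m - ¼)) = 3*((-118 + m)/(-¼ + m)) = 3*(-118 + m)/(-¼ + m))
-599240 - B(-178 - 1*305) = -599240 - 12*(-118 + (-178 - 1*305))/(-1 + 4*(-178 - 1*305)) = -599240 - 12*(-118 + (-178 - 305))/(-1 + 4*(-178 - 305)) = -599240 - 12*(-118 - 483)/(-1 + 4*(-483)) = -599240 - 12*(-601)/(-1 - 1932) = -599240 - 12*(-601)/(-1933) = -599240 - 12*(-1)*(-601)/1933 = -599240 - 1*7212/1933 = -599240 - 7212/1933 = -1158338132/1933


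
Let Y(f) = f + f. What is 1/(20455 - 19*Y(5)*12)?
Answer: 1/18175 ≈ 5.5021e-5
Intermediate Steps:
Y(f) = 2*f
1/(20455 - 19*Y(5)*12) = 1/(20455 - 19*(2*5)*12) = 1/(20455 - 19*10*12) = 1/(20455 - 190*12) = 1/(20455 - 1*2280) = 1/(20455 - 2280) = 1/18175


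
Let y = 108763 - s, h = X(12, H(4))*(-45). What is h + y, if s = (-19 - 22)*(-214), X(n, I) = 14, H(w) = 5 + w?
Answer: 99359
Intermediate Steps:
s = 8774 (s = -41*(-214) = 8774)
h = -630 (h = 14*(-45) = -630)
y = 99989 (y = 108763 - 1*8774 = 108763 - 8774 = 99989)
h + y = -630 + 99989 = 99359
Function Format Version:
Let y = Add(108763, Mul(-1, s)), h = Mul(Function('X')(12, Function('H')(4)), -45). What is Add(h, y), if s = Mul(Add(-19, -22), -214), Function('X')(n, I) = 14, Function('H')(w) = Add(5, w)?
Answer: 99359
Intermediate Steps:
s = 8774 (s = Mul(-41, -214) = 8774)
h = -630 (h = Mul(14, -45) = -630)
y = 99989 (y = Add(108763, Mul(-1, 8774)) = Add(108763, -8774) = 99989)
Add(h, y) = Add(-630, 99989) = 99359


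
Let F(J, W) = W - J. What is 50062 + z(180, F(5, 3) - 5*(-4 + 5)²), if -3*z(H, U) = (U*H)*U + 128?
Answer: 141238/3 ≈ 47079.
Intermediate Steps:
z(H, U) = -128/3 - H*U²/3 (z(H, U) = -((U*H)*U + 128)/3 = -((H*U)*U + 128)/3 = -(H*U² + 128)/3 = -(128 + H*U²)/3 = -128/3 - H*U²/3)
50062 + z(180, F(5, 3) - 5*(-4 + 5)²) = 50062 + (-128/3 - ⅓*180*((3 - 1*5) - 5*(-4 + 5)²)²) = 50062 + (-128/3 - ⅓*180*((3 - 5) - 5*1²)²) = 50062 + (-128/3 - ⅓*180*(-2 - 5*1)²) = 50062 + (-128/3 - ⅓*180*(-2 - 5)²) = 50062 + (-128/3 - ⅓*180*(-7)²) = 50062 + (-128/3 - ⅓*180*49) = 50062 + (-128/3 - 2940) = 50062 - 8948/3 = 141238/3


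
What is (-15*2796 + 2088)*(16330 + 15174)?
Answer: -1255497408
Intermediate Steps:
(-15*2796 + 2088)*(16330 + 15174) = (-41940 + 2088)*31504 = -39852*31504 = -1255497408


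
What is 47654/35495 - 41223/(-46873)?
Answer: 3696896327/1663757135 ≈ 2.2220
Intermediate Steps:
47654/35495 - 41223/(-46873) = 47654*(1/35495) - 41223*(-1/46873) = 47654/35495 + 41223/46873 = 3696896327/1663757135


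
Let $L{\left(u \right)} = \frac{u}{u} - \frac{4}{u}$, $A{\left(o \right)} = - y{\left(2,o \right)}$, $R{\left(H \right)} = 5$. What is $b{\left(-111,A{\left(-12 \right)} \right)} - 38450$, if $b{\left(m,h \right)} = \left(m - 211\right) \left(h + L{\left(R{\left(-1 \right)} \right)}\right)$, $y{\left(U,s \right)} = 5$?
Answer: $- \frac{184522}{5} \approx -36904.0$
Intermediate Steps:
$A{\left(o \right)} = -5$ ($A{\left(o \right)} = \left(-1\right) 5 = -5$)
$L{\left(u \right)} = 1 - \frac{4}{u}$
$b{\left(m,h \right)} = \left(-211 + m\right) \left(\frac{1}{5} + h\right)$ ($b{\left(m,h \right)} = \left(m - 211\right) \left(h + \frac{-4 + 5}{5}\right) = \left(-211 + m\right) \left(h + \frac{1}{5} \cdot 1\right) = \left(-211 + m\right) \left(h + \frac{1}{5}\right) = \left(-211 + m\right) \left(\frac{1}{5} + h\right)$)
$b{\left(-111,A{\left(-12 \right)} \right)} - 38450 = \left(- \frac{211}{5} - -1055 + \frac{1}{5} \left(-111\right) - -555\right) - 38450 = \left(- \frac{211}{5} + 1055 - \frac{111}{5} + 555\right) - 38450 = \frac{7728}{5} - 38450 = - \frac{184522}{5}$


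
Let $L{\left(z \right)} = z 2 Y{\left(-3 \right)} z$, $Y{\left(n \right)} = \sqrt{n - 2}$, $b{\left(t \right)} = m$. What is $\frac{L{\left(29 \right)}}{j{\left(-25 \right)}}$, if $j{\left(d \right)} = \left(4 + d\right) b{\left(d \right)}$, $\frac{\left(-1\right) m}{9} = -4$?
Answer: $- \frac{841 i \sqrt{5}}{378} \approx - 4.975 i$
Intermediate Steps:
$m = 36$ ($m = \left(-9\right) \left(-4\right) = 36$)
$b{\left(t \right)} = 36$
$j{\left(d \right)} = 144 + 36 d$ ($j{\left(d \right)} = \left(4 + d\right) 36 = 144 + 36 d$)
$Y{\left(n \right)} = \sqrt{-2 + n}$
$L{\left(z \right)} = 2 i \sqrt{5} z^{2}$ ($L{\left(z \right)} = z 2 \sqrt{-2 - 3} z = 2 z \sqrt{-5} z = 2 z i \sqrt{5} z = 2 i z \sqrt{5} z = 2 i \sqrt{5} z^{2}$)
$\frac{L{\left(29 \right)}}{j{\left(-25 \right)}} = \frac{2 i \sqrt{5} \cdot 29^{2}}{144 + 36 \left(-25\right)} = \frac{2 i \sqrt{5} \cdot 841}{144 - 900} = \frac{1682 i \sqrt{5}}{-756} = 1682 i \sqrt{5} \left(- \frac{1}{756}\right) = - \frac{841 i \sqrt{5}}{378}$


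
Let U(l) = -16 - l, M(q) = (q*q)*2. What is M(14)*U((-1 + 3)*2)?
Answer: -7840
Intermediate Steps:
M(q) = 2*q² (M(q) = q²*2 = 2*q²)
M(14)*U((-1 + 3)*2) = (2*14²)*(-16 - (-1 + 3)*2) = (2*196)*(-16 - 2*2) = 392*(-16 - 1*4) = 392*(-16 - 4) = 392*(-20) = -7840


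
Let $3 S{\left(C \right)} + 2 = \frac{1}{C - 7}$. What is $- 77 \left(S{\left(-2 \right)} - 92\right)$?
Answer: $\frac{192731}{27} \approx 7138.2$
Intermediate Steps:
$S{\left(C \right)} = - \frac{2}{3} + \frac{1}{3 \left(-7 + C\right)}$ ($S{\left(C \right)} = - \frac{2}{3} + \frac{1}{3 \left(C - 7\right)} = - \frac{2}{3} + \frac{1}{3 \left(-7 + C\right)}$)
$- 77 \left(S{\left(-2 \right)} - 92\right) = - 77 \left(\frac{15 - -4}{3 \left(-7 - 2\right)} - 92\right) = - 77 \left(\frac{15 + 4}{3 \left(-9\right)} - 92\right) = - 77 \left(\frac{1}{3} \left(- \frac{1}{9}\right) 19 - 92\right) = - 77 \left(- \frac{19}{27} - 92\right) = \left(-77\right) \left(- \frac{2503}{27}\right) = \frac{192731}{27}$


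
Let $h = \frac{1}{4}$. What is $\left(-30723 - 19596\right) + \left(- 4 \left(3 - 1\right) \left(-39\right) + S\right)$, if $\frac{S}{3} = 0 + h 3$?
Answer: $- \frac{200019}{4} \approx -50005.0$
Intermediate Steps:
$h = \frac{1}{4} \approx 0.25$
$S = \frac{9}{4}$ ($S = 3 \left(0 + \frac{1}{4} \cdot 3\right) = 3 \left(0 + \frac{3}{4}\right) = 3 \cdot \frac{3}{4} = \frac{9}{4} \approx 2.25$)
$\left(-30723 - 19596\right) + \left(- 4 \left(3 - 1\right) \left(-39\right) + S\right) = \left(-30723 - 19596\right) + \left(- 4 \left(3 - 1\right) \left(-39\right) + \frac{9}{4}\right) = \left(-30723 - 19596\right) + \left(\left(-4\right) 2 \left(-39\right) + \frac{9}{4}\right) = \left(-30723 - 19596\right) + \left(\left(-8\right) \left(-39\right) + \frac{9}{4}\right) = -50319 + \left(312 + \frac{9}{4}\right) = -50319 + \frac{1257}{4} = - \frac{200019}{4}$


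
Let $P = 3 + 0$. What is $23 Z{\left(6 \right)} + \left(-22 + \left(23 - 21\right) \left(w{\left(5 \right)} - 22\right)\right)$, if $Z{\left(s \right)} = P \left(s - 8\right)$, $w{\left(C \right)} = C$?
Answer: $-194$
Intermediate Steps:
$P = 3$
$Z{\left(s \right)} = -24 + 3 s$ ($Z{\left(s \right)} = 3 \left(s - 8\right) = 3 \left(-8 + s\right) = -24 + 3 s$)
$23 Z{\left(6 \right)} + \left(-22 + \left(23 - 21\right) \left(w{\left(5 \right)} - 22\right)\right) = 23 \left(-24 + 3 \cdot 6\right) + \left(-22 + \left(23 - 21\right) \left(5 - 22\right)\right) = 23 \left(-24 + 18\right) + \left(-22 + 2 \left(-17\right)\right) = 23 \left(-6\right) - 56 = -138 - 56 = -194$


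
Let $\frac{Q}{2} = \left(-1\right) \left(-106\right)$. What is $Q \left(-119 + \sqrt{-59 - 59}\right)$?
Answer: $-25228 + 212 i \sqrt{118} \approx -25228.0 + 2302.9 i$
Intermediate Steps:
$Q = 212$ ($Q = 2 \left(\left(-1\right) \left(-106\right)\right) = 2 \cdot 106 = 212$)
$Q \left(-119 + \sqrt{-59 - 59}\right) = 212 \left(-119 + \sqrt{-59 - 59}\right) = 212 \left(-119 + \sqrt{-118}\right) = 212 \left(-119 + i \sqrt{118}\right) = -25228 + 212 i \sqrt{118}$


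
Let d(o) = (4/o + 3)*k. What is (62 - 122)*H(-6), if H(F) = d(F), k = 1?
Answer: -140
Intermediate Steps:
d(o) = 3 + 4/o (d(o) = (4/o + 3)*1 = (3 + 4/o)*1 = 3 + 4/o)
H(F) = 3 + 4/F
(62 - 122)*H(-6) = (62 - 122)*(3 + 4/(-6)) = -60*(3 + 4*(-⅙)) = -60*(3 - ⅔) = -60*7/3 = -140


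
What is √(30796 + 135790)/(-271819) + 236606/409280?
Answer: 118303/204640 - √166586/271819 ≈ 0.57660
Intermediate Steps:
√(30796 + 135790)/(-271819) + 236606/409280 = √166586*(-1/271819) + 236606*(1/409280) = -√166586/271819 + 118303/204640 = 118303/204640 - √166586/271819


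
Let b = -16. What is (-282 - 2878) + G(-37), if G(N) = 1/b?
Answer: -50561/16 ≈ -3160.1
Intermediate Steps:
G(N) = -1/16 (G(N) = 1/(-16) = -1/16)
(-282 - 2878) + G(-37) = (-282 - 2878) - 1/16 = -3160 - 1/16 = -50561/16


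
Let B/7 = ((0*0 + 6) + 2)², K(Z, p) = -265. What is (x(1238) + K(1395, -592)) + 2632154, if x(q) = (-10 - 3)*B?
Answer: 2626065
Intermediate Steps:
B = 448 (B = 7*((0*0 + 6) + 2)² = 7*((0 + 6) + 2)² = 7*(6 + 2)² = 7*8² = 7*64 = 448)
x(q) = -5824 (x(q) = (-10 - 3)*448 = -13*448 = -5824)
(x(1238) + K(1395, -592)) + 2632154 = (-5824 - 265) + 2632154 = -6089 + 2632154 = 2626065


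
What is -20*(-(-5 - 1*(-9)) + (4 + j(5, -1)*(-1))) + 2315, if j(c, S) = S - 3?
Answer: 2235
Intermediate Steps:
j(c, S) = -3 + S
-20*(-(-5 - 1*(-9)) + (4 + j(5, -1)*(-1))) + 2315 = -20*(-(-5 - 1*(-9)) + (4 + (-3 - 1)*(-1))) + 2315 = -20*(-(-5 + 9) + (4 - 4*(-1))) + 2315 = -20*(-1*4 + (4 + 4)) + 2315 = -20*(-4 + 8) + 2315 = -20*4 + 2315 = -80 + 2315 = 2235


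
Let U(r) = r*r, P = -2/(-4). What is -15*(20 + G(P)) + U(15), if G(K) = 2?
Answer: -105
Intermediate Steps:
P = ½ (P = -2*(-¼) = ½ ≈ 0.50000)
U(r) = r²
-15*(20 + G(P)) + U(15) = -15*(20 + 2) + 15² = -15*22 + 225 = -330 + 225 = -105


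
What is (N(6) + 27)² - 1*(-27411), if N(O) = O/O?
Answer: 28195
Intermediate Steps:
N(O) = 1
(N(6) + 27)² - 1*(-27411) = (1 + 27)² - 1*(-27411) = 28² + 27411 = 784 + 27411 = 28195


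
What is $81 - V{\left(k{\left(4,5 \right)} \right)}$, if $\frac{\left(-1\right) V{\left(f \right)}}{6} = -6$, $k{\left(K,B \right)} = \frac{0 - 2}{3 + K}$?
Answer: $45$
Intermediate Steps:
$k{\left(K,B \right)} = - \frac{2}{3 + K}$
$V{\left(f \right)} = 36$ ($V{\left(f \right)} = \left(-6\right) \left(-6\right) = 36$)
$81 - V{\left(k{\left(4,5 \right)} \right)} = 81 - 36 = 45$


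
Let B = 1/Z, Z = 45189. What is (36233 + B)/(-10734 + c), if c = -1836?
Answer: -818666519/284012865 ≈ -2.8825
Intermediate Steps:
B = 1/45189 ≈ 2.2129e-5
(36233 + B)/(-10734 + c) = (36233 + 1/45189)/(-10734 - 1836) = (1637333038/45189)/(-12570) = (1637333038/45189)*(-1/12570) = -818666519/284012865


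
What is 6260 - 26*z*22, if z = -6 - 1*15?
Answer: 18272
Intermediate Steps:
z = -21 (z = -6 - 15 = -21)
6260 - 26*z*22 = 6260 - 26*(-21)*22 = 6260 + 546*22 = 6260 + 12012 = 18272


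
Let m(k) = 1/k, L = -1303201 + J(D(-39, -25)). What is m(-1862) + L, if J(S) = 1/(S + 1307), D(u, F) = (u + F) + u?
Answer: -208684182485/160132 ≈ -1.3032e+6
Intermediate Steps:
D(u, F) = F + 2*u (D(u, F) = (F + u) + u = F + 2*u)
J(S) = 1/(1307 + S)
L = -1569054003/1204 (L = -1303201 + 1/(1307 + (-25 + 2*(-39))) = -1303201 + 1/(1307 + (-25 - 78)) = -1303201 + 1/(1307 - 103) = -1303201 + 1/1204 = -1569054003/1204 ≈ -1.3032e+6)
m(-1862) + L = 1/(-1862) - 1569054003/1204 = -1/1862 - 1569054003/1204 = -208684182485/160132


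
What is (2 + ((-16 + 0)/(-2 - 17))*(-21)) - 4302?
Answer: -82036/19 ≈ -4317.7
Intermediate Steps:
(2 + ((-16 + 0)/(-2 - 17))*(-21)) - 4302 = (2 - 16/(-19)*(-21)) - 4302 = (2 - 16*(-1/19)*(-21)) - 4302 = (2 + (16/19)*(-21)) - 4302 = (2 - 336/19) - 4302 = -298/19 - 4302 = -82036/19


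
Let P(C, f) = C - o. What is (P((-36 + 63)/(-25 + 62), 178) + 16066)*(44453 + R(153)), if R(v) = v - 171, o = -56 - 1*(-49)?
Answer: 26426738680/37 ≈ 7.1424e+8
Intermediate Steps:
o = -7 (o = -56 + 49 = -7)
P(C, f) = 7 + C (P(C, f) = C - 1*(-7) = C + 7 = 7 + C)
R(v) = -171 + v
(P((-36 + 63)/(-25 + 62), 178) + 16066)*(44453 + R(153)) = ((7 + (-36 + 63)/(-25 + 62)) + 16066)*(44453 + (-171 + 153)) = ((7 + 27/37) + 16066)*(44453 - 18) = ((7 + 27*(1/37)) + 16066)*44435 = ((7 + 27/37) + 16066)*44435 = (286/37 + 16066)*44435 = (594728/37)*44435 = 26426738680/37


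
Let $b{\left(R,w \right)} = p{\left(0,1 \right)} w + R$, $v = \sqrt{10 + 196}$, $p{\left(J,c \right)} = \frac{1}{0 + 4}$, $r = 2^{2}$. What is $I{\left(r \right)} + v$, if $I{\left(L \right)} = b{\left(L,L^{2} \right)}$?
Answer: $8 + \sqrt{206} \approx 22.353$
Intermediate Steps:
$r = 4$
$p{\left(J,c \right)} = \frac{1}{4}$
$v = \sqrt{206} \approx 14.353$
$b{\left(R,w \right)} = R + \frac{w}{4}$ ($b{\left(R,w \right)} = \frac{w}{4} + R = R + \frac{w}{4}$)
$I{\left(L \right)} = L + \frac{L^{2}}{4}$
$I{\left(r \right)} + v = \frac{1}{4} \cdot 4 \left(4 + 4\right) + \sqrt{206} = \frac{1}{4} \cdot 4 \cdot 8 + \sqrt{206} = 8 + \sqrt{206}$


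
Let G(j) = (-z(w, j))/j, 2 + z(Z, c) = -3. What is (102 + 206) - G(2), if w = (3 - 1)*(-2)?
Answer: 611/2 ≈ 305.50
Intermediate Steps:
w = -4 (w = 2*(-2) = -4)
z(Z, c) = -5 (z(Z, c) = -2 - 3 = -5)
G(j) = 5/j (G(j) = (-1*(-5))/j = 5/j)
(102 + 206) - G(2) = (102 + 206) - 5/2 = 308 - 5/2 = 611/2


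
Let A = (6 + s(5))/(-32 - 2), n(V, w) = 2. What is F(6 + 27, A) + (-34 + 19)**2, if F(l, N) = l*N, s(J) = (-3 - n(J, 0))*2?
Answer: 3891/17 ≈ 228.88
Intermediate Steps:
s(J) = -10 (s(J) = (-3 - 1*2)*2 = (-3 - 2)*2 = -5*2 = -10)
A = 2/17 (A = (6 - 10)/(-32 - 2) = -4/(-34) = -4*(-1/34) = 2/17 ≈ 0.11765)
F(l, N) = N*l
F(6 + 27, A) + (-34 + 19)**2 = 2*(6 + 27)/17 + (-34 + 19)**2 = (2/17)*33 + (-15)**2 = 66/17 + 225 = 3891/17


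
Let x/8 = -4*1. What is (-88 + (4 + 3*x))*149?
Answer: -26820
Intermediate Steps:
x = -32 (x = 8*(-4*1) = 8*(-4) = -32)
(-88 + (4 + 3*x))*149 = (-88 + (4 + 3*(-32)))*149 = (-88 + (4 - 96))*149 = (-88 - 92)*149 = -180*149 = -26820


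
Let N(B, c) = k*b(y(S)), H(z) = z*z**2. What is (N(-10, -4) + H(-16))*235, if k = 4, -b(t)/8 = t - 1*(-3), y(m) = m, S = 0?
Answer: -985120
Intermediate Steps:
H(z) = z**3
b(t) = -24 - 8*t (b(t) = -8*(t - 1*(-3)) = -8*(t + 3) = -8*(3 + t) = -24 - 8*t)
N(B, c) = -96 (N(B, c) = 4*(-24 - 8*0) = 4*(-24 + 0) = 4*(-24) = -96)
(N(-10, -4) + H(-16))*235 = (-96 + (-16)**3)*235 = (-96 - 4096)*235 = -4192*235 = -985120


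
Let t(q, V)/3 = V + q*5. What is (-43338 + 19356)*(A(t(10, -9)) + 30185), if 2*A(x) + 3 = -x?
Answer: -722385804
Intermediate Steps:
t(q, V) = 3*V + 15*q (t(q, V) = 3*(V + q*5) = 3*(V + 5*q) = 3*V + 15*q)
A(x) = -3/2 - x/2 (A(x) = -3/2 + (-x)/2 = -3/2 - x/2)
(-43338 + 19356)*(A(t(10, -9)) + 30185) = (-43338 + 19356)*((-3/2 - (3*(-9) + 15*10)/2) + 30185) = -23982*((-3/2 - (-27 + 150)/2) + 30185) = -23982*((-3/2 - ½*123) + 30185) = -23982*((-3/2 - 123/2) + 30185) = -23982*(-63 + 30185) = -23982*30122 = -722385804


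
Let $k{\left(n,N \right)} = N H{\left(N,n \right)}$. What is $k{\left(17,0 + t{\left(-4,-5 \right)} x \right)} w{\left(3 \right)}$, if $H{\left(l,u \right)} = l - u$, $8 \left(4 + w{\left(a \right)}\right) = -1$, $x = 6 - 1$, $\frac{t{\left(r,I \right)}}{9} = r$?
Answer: $- \frac{292545}{2} \approx -1.4627 \cdot 10^{5}$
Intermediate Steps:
$t{\left(r,I \right)} = 9 r$
$x = 5$ ($x = 6 - 1 = 5$)
$w{\left(a \right)} = - \frac{33}{8}$ ($w{\left(a \right)} = -4 + \frac{1}{8} \left(-1\right) = -4 - \frac{1}{8} = - \frac{33}{8}$)
$k{\left(n,N \right)} = N \left(N - n\right)$
$k{\left(17,0 + t{\left(-4,-5 \right)} x \right)} w{\left(3 \right)} = \left(0 + 9 \left(-4\right) 5\right) \left(\left(0 + 9 \left(-4\right) 5\right) - 17\right) \left(- \frac{33}{8}\right) = \left(0 - 180\right) \left(\left(0 - 180\right) - 17\right) \left(- \frac{33}{8}\right) = - 180 \left(-180 - 17\right) \left(- \frac{33}{8}\right) = \left(-180\right) \left(-197\right) \left(- \frac{33}{8}\right) = 35460 \left(- \frac{33}{8}\right) = - \frac{292545}{2}$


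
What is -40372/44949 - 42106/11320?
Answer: -1174816817/254411340 ≈ -4.6178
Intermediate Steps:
-40372/44949 - 42106/11320 = -40372*1/44949 - 42106*1/11320 = -40372/44949 - 21053/5660 = -1174816817/254411340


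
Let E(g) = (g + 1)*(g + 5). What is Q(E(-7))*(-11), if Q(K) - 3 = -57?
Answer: 594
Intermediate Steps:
E(g) = (1 + g)*(5 + g)
Q(K) = -54 (Q(K) = 3 - 57 = -54)
Q(E(-7))*(-11) = -54*(-11) = 594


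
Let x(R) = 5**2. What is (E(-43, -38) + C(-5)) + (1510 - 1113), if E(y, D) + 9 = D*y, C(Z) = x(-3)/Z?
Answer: 2017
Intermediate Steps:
x(R) = 25
C(Z) = 25/Z
E(y, D) = -9 + D*y
(E(-43, -38) + C(-5)) + (1510 - 1113) = ((-9 - 38*(-43)) + 25/(-5)) + (1510 - 1113) = ((-9 + 1634) + 25*(-1/5)) + 397 = (1625 - 5) + 397 = 1620 + 397 = 2017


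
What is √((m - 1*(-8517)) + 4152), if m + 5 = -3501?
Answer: 7*√187 ≈ 95.724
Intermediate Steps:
m = -3506 (m = -5 - 3501 = -3506)
√((m - 1*(-8517)) + 4152) = √((-3506 - 1*(-8517)) + 4152) = √((-3506 + 8517) + 4152) = √(5011 + 4152) = √9163 = 7*√187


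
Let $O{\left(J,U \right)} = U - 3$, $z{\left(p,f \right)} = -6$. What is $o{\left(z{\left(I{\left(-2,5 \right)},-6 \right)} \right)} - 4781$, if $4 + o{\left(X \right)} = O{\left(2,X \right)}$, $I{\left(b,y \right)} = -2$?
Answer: $-4794$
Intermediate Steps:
$O{\left(J,U \right)} = -3 + U$
$o{\left(X \right)} = -7 + X$ ($o{\left(X \right)} = -4 + \left(-3 + X\right) = -7 + X$)
$o{\left(z{\left(I{\left(-2,5 \right)},-6 \right)} \right)} - 4781 = \left(-7 - 6\right) - 4781 = -13 - 4781 = -4794$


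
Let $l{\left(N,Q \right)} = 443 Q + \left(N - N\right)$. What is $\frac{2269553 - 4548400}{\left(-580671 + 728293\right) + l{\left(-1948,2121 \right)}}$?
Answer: $- \frac{2278847}{1087225} \approx -2.096$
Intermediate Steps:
$l{\left(N,Q \right)} = 443 Q$ ($l{\left(N,Q \right)} = 443 Q + 0 = 443 Q$)
$\frac{2269553 - 4548400}{\left(-580671 + 728293\right) + l{\left(-1948,2121 \right)}} = \frac{2269553 - 4548400}{\left(-580671 + 728293\right) + 443 \cdot 2121} = - \frac{2278847}{147622 + 939603} = - \frac{2278847}{1087225}$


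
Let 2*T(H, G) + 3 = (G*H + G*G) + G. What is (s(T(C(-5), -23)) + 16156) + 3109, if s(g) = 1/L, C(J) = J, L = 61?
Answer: 1175166/61 ≈ 19265.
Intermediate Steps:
T(H, G) = -3/2 + G/2 + G**2/2 + G*H/2 (T(H, G) = -3/2 + ((G*H + G*G) + G)/2 = -3/2 + ((G*H + G**2) + G)/2 = -3/2 + ((G**2 + G*H) + G)/2 = -3/2 + (G + G**2 + G*H)/2 = -3/2 + (G/2 + G**2/2 + G*H/2) = -3/2 + G/2 + G**2/2 + G*H/2)
s(g) = 1/61
(s(T(C(-5), -23)) + 16156) + 3109 = (1/61 + 16156) + 3109 = 985517/61 + 3109 = 1175166/61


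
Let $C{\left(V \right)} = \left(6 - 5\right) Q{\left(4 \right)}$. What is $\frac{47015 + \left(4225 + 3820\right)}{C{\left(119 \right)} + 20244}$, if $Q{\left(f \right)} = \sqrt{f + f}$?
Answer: $\frac{139329330}{51227441} - \frac{13765 \sqrt{2}}{51227441} \approx 2.7194$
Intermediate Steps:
$Q{\left(f \right)} = \sqrt{2} \sqrt{f}$ ($Q{\left(f \right)} = \sqrt{2 f} = \sqrt{2} \sqrt{f}$)
$C{\left(V \right)} = 2 \sqrt{2}$ ($C{\left(V \right)} = \left(6 - 5\right) \sqrt{2} \sqrt{4} = 1 \sqrt{2} \cdot 2 = 1 \cdot 2 \sqrt{2} = 2 \sqrt{2}$)
$\frac{47015 + \left(4225 + 3820\right)}{C{\left(119 \right)} + 20244} = \frac{47015 + \left(4225 + 3820\right)}{2 \sqrt{2} + 20244} = \frac{47015 + 8045}{20244 + 2 \sqrt{2}} = \frac{55060}{20244 + 2 \sqrt{2}}$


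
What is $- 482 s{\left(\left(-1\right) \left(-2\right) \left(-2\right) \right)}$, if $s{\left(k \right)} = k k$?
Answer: $-7712$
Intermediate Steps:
$s{\left(k \right)} = k^{2}$
$- 482 s{\left(\left(-1\right) \left(-2\right) \left(-2\right) \right)} = - 482 \left(\left(-1\right) \left(-2\right) \left(-2\right)\right)^{2} = - 482 \left(2 \left(-2\right)\right)^{2} = - 482 \left(-4\right)^{2} = \left(-482\right) 16 = -7712$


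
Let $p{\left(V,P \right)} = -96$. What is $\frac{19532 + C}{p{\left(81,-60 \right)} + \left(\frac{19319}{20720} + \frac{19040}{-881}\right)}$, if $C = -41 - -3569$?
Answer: $- \frac{420944619200}{2129903481} \approx -197.64$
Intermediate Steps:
$C = 3528$ ($C = -41 + 3569 = 3528$)
$\frac{19532 + C}{p{\left(81,-60 \right)} + \left(\frac{19319}{20720} + \frac{19040}{-881}\right)} = \frac{19532 + 3528}{-96 + \left(\frac{19319}{20720} + \frac{19040}{-881}\right)} = \frac{23060}{-96 + \left(19319 \cdot \frac{1}{20720} + 19040 \left(- \frac{1}{881}\right)\right)} = \frac{23060}{-96 + \left(\frac{19319}{20720} - \frac{19040}{881}\right)} = \frac{23060}{-96 - \frac{377488761}{18254320}} = \frac{23060}{- \frac{2129903481}{18254320}} = 23060 \left(- \frac{18254320}{2129903481}\right) = - \frac{420944619200}{2129903481}$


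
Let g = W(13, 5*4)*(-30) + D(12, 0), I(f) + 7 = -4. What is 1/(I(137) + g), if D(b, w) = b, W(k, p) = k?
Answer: -1/389 ≈ -0.0025707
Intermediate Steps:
I(f) = -11 (I(f) = -7 - 4 = -11)
g = -378 (g = 13*(-30) + 12 = -390 + 12 = -378)
1/(I(137) + g) = 1/(-11 - 378) = 1/(-389) = -1/389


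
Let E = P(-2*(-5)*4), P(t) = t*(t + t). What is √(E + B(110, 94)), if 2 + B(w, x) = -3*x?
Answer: 54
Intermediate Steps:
B(w, x) = -2 - 3*x
P(t) = 2*t² (P(t) = t*(2*t) = 2*t²)
E = 3200 (E = 2*(-2*(-5)*4)² = 2*(10*4)² = 2*40² = 2*1600 = 3200)
√(E + B(110, 94)) = √(3200 + (-2 - 3*94)) = √(3200 + (-2 - 282)) = √(3200 - 284) = √2916 = 54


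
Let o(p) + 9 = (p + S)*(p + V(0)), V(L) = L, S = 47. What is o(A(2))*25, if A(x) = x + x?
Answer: 4875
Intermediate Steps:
A(x) = 2*x
o(p) = -9 + p*(47 + p) (o(p) = -9 + (p + 47)*(p + 0) = -9 + (47 + p)*p = -9 + p*(47 + p))
o(A(2))*25 = (-9 + (2*2)² + 47*(2*2))*25 = (-9 + 4² + 47*4)*25 = (-9 + 16 + 188)*25 = 195*25 = 4875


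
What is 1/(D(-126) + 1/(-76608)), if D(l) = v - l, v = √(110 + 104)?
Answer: 739466917056/91916901764353 - 5868785664*√214/91916901764353 ≈ 0.0071109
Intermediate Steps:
v = √214 ≈ 14.629
D(l) = √214 - l
1/(D(-126) + 1/(-76608)) = 1/((√214 - 1*(-126)) + 1/(-76608)) = 1/((√214 + 126) - 1/76608) = 1/((126 + √214) - 1/76608) = 1/(9652607/76608 + √214)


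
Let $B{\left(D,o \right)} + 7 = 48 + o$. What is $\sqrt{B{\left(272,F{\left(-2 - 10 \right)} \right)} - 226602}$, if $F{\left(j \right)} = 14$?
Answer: $i \sqrt{226547} \approx 475.97 i$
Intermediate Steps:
$B{\left(D,o \right)} = 41 + o$ ($B{\left(D,o \right)} = -7 + \left(48 + o\right) = 41 + o$)
$\sqrt{B{\left(272,F{\left(-2 - 10 \right)} \right)} - 226602} = \sqrt{\left(41 + 14\right) - 226602} = \sqrt{55 - 226602} = \sqrt{-226547} = i \sqrt{226547}$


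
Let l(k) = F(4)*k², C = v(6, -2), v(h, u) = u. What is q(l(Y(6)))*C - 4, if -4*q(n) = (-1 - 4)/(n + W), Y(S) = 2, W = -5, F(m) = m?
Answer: -93/22 ≈ -4.2273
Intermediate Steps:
C = -2
l(k) = 4*k²
q(n) = 5/(4*(-5 + n)) (q(n) = -(-1 - 4)/(4*(n - 5)) = -(-5)/(4*(-5 + n)) = 5/(4*(-5 + n)))
q(l(Y(6)))*C - 4 = (5/(4*(-5 + 4*2²)))*(-2) - 4 = (5/(4*(-5 + 4*4)))*(-2) - 4 = (5/(4*(-5 + 16)))*(-2) - 4 = ((5/4)/11)*(-2) - 4 = ((5/4)*(1/11))*(-2) - 4 = (5/44)*(-2) - 4 = -5/22 - 4 = -93/22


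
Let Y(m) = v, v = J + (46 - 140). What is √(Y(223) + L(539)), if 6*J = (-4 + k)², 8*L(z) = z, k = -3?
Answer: I*√2658/12 ≈ 4.2963*I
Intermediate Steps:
L(z) = z/8
J = 49/6 (J = (-4 - 3)²/6 = (⅙)*(-7)² = (⅙)*49 = 49/6 ≈ 8.1667)
v = -515/6 (v = 49/6 + (46 - 140) = 49/6 - 94 = -515/6 ≈ -85.833)
Y(m) = -515/6
√(Y(223) + L(539)) = √(-515/6 + (⅛)*539) = √(-515/6 + 539/8) = √(-443/24) = I*√2658/12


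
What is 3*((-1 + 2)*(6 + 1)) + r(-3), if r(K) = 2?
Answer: 23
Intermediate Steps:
3*((-1 + 2)*(6 + 1)) + r(-3) = 3*((-1 + 2)*(6 + 1)) + 2 = 3*(1*7) + 2 = 3*7 + 2 = 21 + 2 = 23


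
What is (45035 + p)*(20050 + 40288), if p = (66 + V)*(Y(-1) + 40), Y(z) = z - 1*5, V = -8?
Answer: 2836308366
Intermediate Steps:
Y(z) = -5 + z (Y(z) = z - 5 = -5 + z)
p = 1972 (p = (66 - 8)*((-5 - 1) + 40) = 58*(-6 + 40) = 58*34 = 1972)
(45035 + p)*(20050 + 40288) = (45035 + 1972)*(20050 + 40288) = 47007*60338 = 2836308366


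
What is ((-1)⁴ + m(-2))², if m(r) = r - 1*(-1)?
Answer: 0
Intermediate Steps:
m(r) = 1 + r (m(r) = r + 1 = 1 + r)
((-1)⁴ + m(-2))² = ((-1)⁴ + (1 - 2))² = (1 - 1)² = 0² = 0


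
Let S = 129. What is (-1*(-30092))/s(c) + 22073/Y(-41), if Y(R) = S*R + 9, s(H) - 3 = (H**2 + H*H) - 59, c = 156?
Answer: -114276901/32086560 ≈ -3.5615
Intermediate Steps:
s(H) = -56 + 2*H**2 (s(H) = 3 + ((H**2 + H*H) - 59) = 3 + ((H**2 + H**2) - 59) = 3 + (2*H**2 - 59) = 3 + (-59 + 2*H**2) = -56 + 2*H**2)
Y(R) = 9 + 129*R (Y(R) = 129*R + 9 = 9 + 129*R)
(-1*(-30092))/s(c) + 22073/Y(-41) = (-1*(-30092))/(-56 + 2*156**2) + 22073/(9 + 129*(-41)) = 30092/(-56 + 2*24336) + 22073/(9 - 5289) = 30092/(-56 + 48672) + 22073/(-5280) = 30092/48616 + 22073*(-1/5280) = 30092*(1/48616) - 22073/5280 = 7523/12154 - 22073/5280 = -114276901/32086560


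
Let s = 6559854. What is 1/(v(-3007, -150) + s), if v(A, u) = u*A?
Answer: 1/7010904 ≈ 1.4263e-7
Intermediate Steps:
v(A, u) = A*u
1/(v(-3007, -150) + s) = 1/(-3007*(-150) + 6559854) = 1/(451050 + 6559854) = 1/7010904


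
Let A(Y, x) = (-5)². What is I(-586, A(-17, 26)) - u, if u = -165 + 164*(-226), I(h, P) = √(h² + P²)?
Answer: 37229 + √344021 ≈ 37816.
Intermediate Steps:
A(Y, x) = 25
I(h, P) = √(P² + h²)
u = -37229 (u = -165 - 37064 = -37229)
I(-586, A(-17, 26)) - u = √(25² + (-586)²) - 1*(-37229) = √(625 + 343396) + 37229 = √344021 + 37229 = 37229 + √344021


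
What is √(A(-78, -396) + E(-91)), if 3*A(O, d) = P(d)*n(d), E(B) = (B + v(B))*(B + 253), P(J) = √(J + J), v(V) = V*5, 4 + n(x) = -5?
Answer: 3*√(-9828 - 2*I*√22) ≈ 0.14194 - 297.41*I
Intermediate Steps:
n(x) = -9 (n(x) = -4 - 5 = -9)
v(V) = 5*V
P(J) = √2*√J (P(J) = √(2*J) = √2*√J)
E(B) = 6*B*(253 + B) (E(B) = (B + 5*B)*(B + 253) = (6*B)*(253 + B) = 6*B*(253 + B))
A(O, d) = -3*√2*√d (A(O, d) = ((√2*√d)*(-9))/3 = (-9*√2*√d)/3 = -3*√2*√d)
√(A(-78, -396) + E(-91)) = √(-3*√2*√(-396) + 6*(-91)*(253 - 91)) = √(-3*√2*6*I*√11 + 6*(-91)*162) = √(-18*I*√22 - 88452) = √(-88452 - 18*I*√22)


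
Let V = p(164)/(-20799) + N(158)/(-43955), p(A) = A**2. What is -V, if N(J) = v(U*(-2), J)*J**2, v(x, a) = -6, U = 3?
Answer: -1933143736/914220045 ≈ -2.1145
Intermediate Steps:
N(J) = -6*J**2
V = 1933143736/914220045 (V = 164**2/(-20799) - 6*158**2/(-43955) = 26896*(-1/20799) - 6*24964*(-1/43955) = -26896/20799 - 149784*(-1/43955) = -26896/20799 + 149784/43955 = 1933143736/914220045 ≈ 2.1145)
-V = -1*1933143736/914220045 = -1933143736/914220045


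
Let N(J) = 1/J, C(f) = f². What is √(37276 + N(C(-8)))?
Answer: √2385665/8 ≈ 193.07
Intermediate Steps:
√(37276 + N(C(-8))) = √(37276 + 1/((-8)²)) = √(37276 + 1/64) = √(2385665/64) = √2385665/8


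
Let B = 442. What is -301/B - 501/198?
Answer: -23420/7293 ≈ -3.2113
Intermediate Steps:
-301/B - 501/198 = -301/442 - 501/198 = -301*1/442 - 501*1/198 = -301/442 - 167/66 = -23420/7293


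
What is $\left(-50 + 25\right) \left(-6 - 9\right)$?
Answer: $375$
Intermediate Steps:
$\left(-50 + 25\right) \left(-6 - 9\right) = \left(-25\right) \left(-15\right) = 375$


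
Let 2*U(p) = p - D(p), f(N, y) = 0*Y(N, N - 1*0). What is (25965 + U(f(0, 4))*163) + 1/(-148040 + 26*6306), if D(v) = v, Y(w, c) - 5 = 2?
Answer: 413258941/15916 ≈ 25965.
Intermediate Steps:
Y(w, c) = 7 (Y(w, c) = 5 + 2 = 7)
f(N, y) = 0 (f(N, y) = 0*7 = 0)
U(p) = 0 (U(p) = (p - p)/2 = (½)*0 = 0)
(25965 + U(f(0, 4))*163) + 1/(-148040 + 26*6306) = (25965 + 0*163) + 1/(-148040 + 26*6306) = (25965 + 0) + 1/(-148040 + 163956) = 25965 + 1/15916 = 413258941/15916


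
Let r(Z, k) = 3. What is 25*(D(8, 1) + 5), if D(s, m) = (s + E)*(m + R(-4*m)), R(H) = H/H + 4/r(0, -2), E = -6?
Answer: 875/3 ≈ 291.67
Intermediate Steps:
R(H) = 7/3 (R(H) = H/H + 4/3 = 1 + 4*(⅓) = 1 + 4/3 = 7/3)
D(s, m) = (-6 + s)*(7/3 + m) (D(s, m) = (s - 6)*(m + 7/3) = (-6 + s)*(7/3 + m))
25*(D(8, 1) + 5) = 25*((-14 - 6*1 + (7/3)*8 + 1*8) + 5) = 25*((-14 - 6 + 56/3 + 8) + 5) = 25*(20/3 + 5) = 25*(35/3) = 875/3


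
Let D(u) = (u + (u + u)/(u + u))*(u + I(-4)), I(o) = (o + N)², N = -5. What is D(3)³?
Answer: 37933056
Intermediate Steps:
I(o) = (-5 + o)² (I(o) = (o - 5)² = (-5 + o)²)
D(u) = (1 + u)*(81 + u) (D(u) = (u + (u + u)/(u + u))*(u + (-5 - 4)²) = (u + (2*u)/((2*u)))*(u + (-9)²) = (u + (2*u)*(1/(2*u)))*(u + 81) = (u + 1)*(81 + u) = (1 + u)*(81 + u))
D(3)³ = (81 + 3² + 82*3)³ = (81 + 9 + 246)³ = 336³ = 37933056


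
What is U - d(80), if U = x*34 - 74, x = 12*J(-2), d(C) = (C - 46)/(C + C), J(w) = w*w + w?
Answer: 59343/80 ≈ 741.79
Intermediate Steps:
J(w) = w + w² (J(w) = w² + w = w + w²)
d(C) = (-46 + C)/(2*C) (d(C) = (-46 + C)/((2*C)) = (-46 + C)*(1/(2*C)) = (-46 + C)/(2*C))
x = 24 (x = 12*(-2*(1 - 2)) = 12*(-2*(-1)) = 12*2 = 24)
U = 742 (U = 24*34 - 74 = 816 - 74 = 742)
U - d(80) = 742 - (-46 + 80)/(2*80) = 742 - 34/(2*80) = 742 - 1*17/80 = 742 - 17/80 = 59343/80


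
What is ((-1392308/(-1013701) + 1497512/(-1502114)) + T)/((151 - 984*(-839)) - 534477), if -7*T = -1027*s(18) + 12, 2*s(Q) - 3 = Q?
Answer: 16405717049540051/3104393338304667500 ≈ 0.0052847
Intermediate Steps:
s(Q) = 3/2 + Q/2
T = 21543/14 (T = -(-1027*(3/2 + (1/2)*18) + 12)/7 = -(-1027*(3/2 + 9) + 12)/7 = -(-1027*21/2 + 12)/7 = -(-21567/2 + 12)/7 = -1/7*(-21543/2) = 21543/14 ≈ 1538.8)
((-1392308/(-1013701) + 1497512/(-1502114)) + T)/((151 - 984*(-839)) - 534477) = ((-1392308/(-1013701) + 1497512/(-1502114)) + 21543/14)/((151 - 984*(-839)) - 534477) = ((-1392308*(-1/1013701) + 1497512*(-1/1502114)) + 21543/14)/((151 + 825576) - 534477) = ((1392308/1013701 - 748756/751057) + 21543/14)/(825727 - 534477) = (286687963600/761347231957 + 21543/14)/291250 = (16405717049540051/10658861247398)*(1/291250) = 16405717049540051/3104393338304667500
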